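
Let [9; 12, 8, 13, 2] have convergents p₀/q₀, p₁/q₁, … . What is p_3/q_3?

11562/1273

Using pₖ = aₖpₖ₋₁ + pₖ₋₂, qₖ = aₖqₖ₋₁ + qₖ₋₂ (with p₋₁=1, p₋₂=0, q₋₁=0, q₋₂=1):
  k=0: a=9, p=9, q=1
  k=1: a=12, p=109, q=12
  k=2: a=8, p=881, q=97
  k=3: a=13, p=11562, q=1273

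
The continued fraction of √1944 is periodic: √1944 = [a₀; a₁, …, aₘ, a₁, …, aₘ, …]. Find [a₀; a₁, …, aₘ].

[44; 11, 88]

a₀ = ⌊√1944⌋ = 44.
With m₀=0, d₀=1 and mₖ₊₁ = dₖaₖ − mₖ, dₖ₊₁ = (n − mₖ₊₁²)/dₖ, aₖ₊₁ = ⌊(a₀+mₖ₊₁)/dₖ₊₁⌋:
  k=1: m=44, d=8, a=11
  k=2: m=44, d=1, a=88
d=1 and a=2a₀=88 at k=2, so the next step gives (m, d) = (44, 8) again — its k=1 value — and the period has length 2.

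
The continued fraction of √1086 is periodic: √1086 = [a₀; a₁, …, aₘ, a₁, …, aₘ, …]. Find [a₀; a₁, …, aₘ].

a₀ = ⌊√1086⌋ = 32.
With m₀=0, d₀=1 and mₖ₊₁ = dₖaₖ − mₖ, dₖ₊₁ = (n − mₖ₊₁²)/dₖ, aₖ₊₁ = ⌊(a₀+mₖ₊₁)/dₖ₊₁⌋:
  k=1: m=32, d=62, a=1
  k=2: m=30, d=3, a=20
  k=3: m=30, d=62, a=1
  k=4: m=32, d=1, a=64
d=1 and a=2a₀=64 at k=4, so the next step gives (m, d) = (32, 62) again — its k=1 value — and the period has length 4.

[32; 1, 20, 1, 64]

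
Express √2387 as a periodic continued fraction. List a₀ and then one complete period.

[48; 1, 5, 1, 96]

a₀ = ⌊√2387⌋ = 48.
With m₀=0, d₀=1 and mₖ₊₁ = dₖaₖ − mₖ, dₖ₊₁ = (n − mₖ₊₁²)/dₖ, aₖ₊₁ = ⌊(a₀+mₖ₊₁)/dₖ₊₁⌋:
  k=1: m=48, d=83, a=1
  k=2: m=35, d=14, a=5
  k=3: m=35, d=83, a=1
  k=4: m=48, d=1, a=96
d=1 and a=2a₀=96 at k=4, so the next step gives (m, d) = (48, 83) again — its k=1 value — and the period has length 4.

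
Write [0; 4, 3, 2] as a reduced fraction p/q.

7/30

Fold from the inside: start with 2/1.
  3 + 1/2 = 7/2
  4 + 2/7 = 30/7
  0 + 7/30 = 7/30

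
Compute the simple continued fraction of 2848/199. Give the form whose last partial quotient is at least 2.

2848 = 14*199 + 62
199 = 3*62 + 13
62 = 4*13 + 10
13 = 1*10 + 3
10 = 3*3 + 1
3 = 3*1 + 0  (stop)
So 2848/199 = [14; 3, 4, 1, 3, 3].

[14; 3, 4, 1, 3, 3]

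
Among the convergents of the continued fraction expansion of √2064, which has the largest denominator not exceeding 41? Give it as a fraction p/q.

√2064 = [45; 2, 3, 7, 3, 2, 90, …] (period length 6).
Convergents:
  p_0/q_0 = 45/1
  p_1/q_1 = 91/2
  p_2/q_2 = 318/7
  p_3/q_3 = 2317/51
q_2 = 7 ≤ 41 < 51 = q_3, so the answer is 318/7.

318/7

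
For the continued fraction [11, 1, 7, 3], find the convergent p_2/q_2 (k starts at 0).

95/8

Using pₖ = aₖpₖ₋₁ + pₖ₋₂, qₖ = aₖqₖ₋₁ + qₖ₋₂ (with p₋₁=1, p₋₂=0, q₋₁=0, q₋₂=1):
  k=0: a=11, p=11, q=1
  k=1: a=1, p=12, q=1
  k=2: a=7, p=95, q=8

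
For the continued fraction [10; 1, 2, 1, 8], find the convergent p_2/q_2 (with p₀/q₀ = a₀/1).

32/3

Using pₖ = aₖpₖ₋₁ + pₖ₋₂, qₖ = aₖqₖ₋₁ + qₖ₋₂ (with p₋₁=1, p₋₂=0, q₋₁=0, q₋₂=1):
  k=0: a=10, p=10, q=1
  k=1: a=1, p=11, q=1
  k=2: a=2, p=32, q=3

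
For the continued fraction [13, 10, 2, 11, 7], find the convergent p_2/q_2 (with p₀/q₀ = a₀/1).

275/21

Using pₖ = aₖpₖ₋₁ + pₖ₋₂, qₖ = aₖqₖ₋₁ + qₖ₋₂ (with p₋₁=1, p₋₂=0, q₋₁=0, q₋₂=1):
  k=0: a=13, p=13, q=1
  k=1: a=10, p=131, q=10
  k=2: a=2, p=275, q=21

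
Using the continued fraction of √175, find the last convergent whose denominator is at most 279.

√175 = [13; 4, 2, 1, 2, 4, 26, …] (period length 6).
Convergents:
  p_0/q_0 = 13/1
  p_1/q_1 = 53/4
  p_2/q_2 = 119/9
  p_3/q_3 = 172/13
  p_4/q_4 = 463/35
  p_5/q_5 = 2024/153
  p_6/q_6 = 53087/4013
q_5 = 153 ≤ 279 < 4013 = q_6, so the answer is 2024/153.

2024/153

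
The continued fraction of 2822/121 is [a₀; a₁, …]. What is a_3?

1

2822 = 23·121 + 39   →  a_0 = 23
121 = 3·39 + 4   →  a_1 = 3
39 = 9·4 + 3   →  a_2 = 9
4 = 1·3 + 1   →  a_3 = 1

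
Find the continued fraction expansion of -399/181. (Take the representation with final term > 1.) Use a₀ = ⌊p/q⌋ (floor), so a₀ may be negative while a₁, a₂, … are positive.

[-3; 1, 3, 1, 8, 4]

-399 = -3*181 + 144
181 = 1*144 + 37
144 = 3*37 + 33
37 = 1*33 + 4
33 = 8*4 + 1
4 = 4*1 + 0  (stop)
So -399/181 = [-3; 1, 3, 1, 8, 4].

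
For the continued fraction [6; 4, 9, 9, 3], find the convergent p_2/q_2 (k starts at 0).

Using pₖ = aₖpₖ₋₁ + pₖ₋₂, qₖ = aₖqₖ₋₁ + qₖ₋₂ (with p₋₁=1, p₋₂=0, q₋₁=0, q₋₂=1):
  k=0: a=6, p=6, q=1
  k=1: a=4, p=25, q=4
  k=2: a=9, p=231, q=37

231/37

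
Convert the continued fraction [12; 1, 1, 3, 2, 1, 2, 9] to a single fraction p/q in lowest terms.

7300/581

Using pₖ = aₖpₖ₋₁ + pₖ₋₂ and qₖ = aₖqₖ₋₁ + qₖ₋₂:
  k=0: a=12, p=12, q=1
  k=1: a=1, p=13, q=1
  k=2: a=1, p=25, q=2
  k=3: a=3, p=88, q=7
  k=4: a=2, p=201, q=16
  k=5: a=1, p=289, q=23
  k=6: a=2, p=779, q=62
  k=7: a=9, p=7300, q=581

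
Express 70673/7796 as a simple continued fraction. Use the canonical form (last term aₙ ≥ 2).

70673 = 9*7796 + 509
7796 = 15*509 + 161
509 = 3*161 + 26
161 = 6*26 + 5
26 = 5*5 + 1
5 = 5*1 + 0  (stop)
So 70673/7796 = [9; 15, 3, 6, 5, 5].

[9; 15, 3, 6, 5, 5]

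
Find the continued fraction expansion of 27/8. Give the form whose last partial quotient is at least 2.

[3; 2, 1, 2]

27 = 3×8 + 3
8 = 2×3 + 2
3 = 1×2 + 1
2 = 2×1 + 0  (stop)
So 27/8 = [3; 2, 1, 2].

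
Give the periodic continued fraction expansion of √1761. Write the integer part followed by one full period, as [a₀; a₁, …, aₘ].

a₀ = ⌊√1761⌋ = 41.
With m₀=0, d₀=1 and mₖ₊₁ = dₖaₖ − mₖ, dₖ₊₁ = (n − mₖ₊₁²)/dₖ, aₖ₊₁ = ⌊(a₀+mₖ₊₁)/dₖ₊₁⌋:
  k=1: m=41, d=80, a=1
  k=2: m=39, d=3, a=26
  k=3: m=39, d=80, a=1
  k=4: m=41, d=1, a=82
d=1 and a=2a₀=82 at k=4, so the next step gives (m, d) = (41, 80) again — its k=1 value — and the period has length 4.

[41; 1, 26, 1, 82]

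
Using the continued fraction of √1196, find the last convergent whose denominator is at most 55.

√1196 = [34; 1, 1, 2, 1, 1, 68, …] (period length 6).
Convergents:
  p_0/q_0 = 34/1
  p_1/q_1 = 35/1
  p_2/q_2 = 69/2
  p_3/q_3 = 173/5
  p_4/q_4 = 242/7
  p_5/q_5 = 415/12
  p_6/q_6 = 28462/823
q_5 = 12 ≤ 55 < 823 = q_6, so the answer is 415/12.

415/12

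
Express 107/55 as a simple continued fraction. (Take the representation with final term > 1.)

[1; 1, 17, 3]

107 = 1·55 + 52
55 = 1·52 + 3
52 = 17·3 + 1
3 = 3·1 + 0  (stop)
So 107/55 = [1; 1, 17, 3].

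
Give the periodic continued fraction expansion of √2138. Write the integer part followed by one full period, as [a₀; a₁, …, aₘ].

a₀ = ⌊√2138⌋ = 46.
With m₀=0, d₀=1 and mₖ₊₁ = dₖaₖ − mₖ, dₖ₊₁ = (n − mₖ₊₁²)/dₖ, aₖ₊₁ = ⌊(a₀+mₖ₊₁)/dₖ₊₁⌋:
  k=1: m=46, d=22, a=4
  k=2: m=42, d=17, a=5
  k=3: m=43, d=17, a=5
  k=4: m=42, d=22, a=4
  k=5: m=46, d=1, a=92
d=1 and a=2a₀=92 at k=5, so the next step gives (m, d) = (46, 22) again — its k=1 value — and the period has length 5.

[46; 4, 5, 5, 4, 92]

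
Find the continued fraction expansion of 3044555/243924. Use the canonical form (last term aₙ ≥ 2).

[12; 2, 13, 15, 17, 17, 2]

3044555 = 12·243924 + 117467
243924 = 2·117467 + 8990
117467 = 13·8990 + 597
8990 = 15·597 + 35
597 = 17·35 + 2
35 = 17·2 + 1
2 = 2·1 + 0  (stop)
So 3044555/243924 = [12; 2, 13, 15, 17, 17, 2].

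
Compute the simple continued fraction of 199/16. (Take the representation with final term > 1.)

[12; 2, 3, 2]

199 = 12×16 + 7
16 = 2×7 + 2
7 = 3×2 + 1
2 = 2×1 + 0  (stop)
So 199/16 = [12; 2, 3, 2].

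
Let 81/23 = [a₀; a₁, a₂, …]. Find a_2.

81 = 3·23 + 12   →  a_0 = 3
23 = 1·12 + 11   →  a_1 = 1
12 = 1·11 + 1   →  a_2 = 1

1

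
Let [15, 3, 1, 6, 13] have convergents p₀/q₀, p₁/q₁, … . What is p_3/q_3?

Using pₖ = aₖpₖ₋₁ + pₖ₋₂, qₖ = aₖqₖ₋₁ + qₖ₋₂ (with p₋₁=1, p₋₂=0, q₋₁=0, q₋₂=1):
  k=0: a=15, p=15, q=1
  k=1: a=3, p=46, q=3
  k=2: a=1, p=61, q=4
  k=3: a=6, p=412, q=27

412/27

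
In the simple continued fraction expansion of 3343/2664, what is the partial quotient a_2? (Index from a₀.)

3343 = 1·2664 + 679   →  a_0 = 1
2664 = 3·679 + 627   →  a_1 = 3
679 = 1·627 + 52   →  a_2 = 1

1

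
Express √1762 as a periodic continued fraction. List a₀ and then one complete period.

[41; 1, 40, 1, 82]

a₀ = ⌊√1762⌋ = 41.
With m₀=0, d₀=1 and mₖ₊₁ = dₖaₖ − mₖ, dₖ₊₁ = (n − mₖ₊₁²)/dₖ, aₖ₊₁ = ⌊(a₀+mₖ₊₁)/dₖ₊₁⌋:
  k=1: m=41, d=81, a=1
  k=2: m=40, d=2, a=40
  k=3: m=40, d=81, a=1
  k=4: m=41, d=1, a=82
d=1 and a=2a₀=82 at k=4, so the next step gives (m, d) = (41, 81) again — its k=1 value — and the period has length 4.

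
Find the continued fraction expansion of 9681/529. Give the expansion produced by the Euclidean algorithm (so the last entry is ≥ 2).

9681 = 18·529 + 159
529 = 3·159 + 52
159 = 3·52 + 3
52 = 17·3 + 1
3 = 3·1 + 0  (stop)
So 9681/529 = [18; 3, 3, 17, 3].

[18; 3, 3, 17, 3]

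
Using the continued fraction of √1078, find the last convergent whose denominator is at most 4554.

77617/2364

√1078 = [32; 1, 4, 1, 64, …] (period length 4).
Convergents:
  p_0/q_0 = 32/1
  p_1/q_1 = 33/1
  p_2/q_2 = 164/5
  p_3/q_3 = 197/6
  p_4/q_4 = 12772/389
  p_5/q_5 = 12969/395
  p_6/q_6 = 64648/1969
  p_7/q_7 = 77617/2364
  p_8/q_8 = 5032136/153265
q_7 = 2364 ≤ 4554 < 153265 = q_8, so the answer is 77617/2364.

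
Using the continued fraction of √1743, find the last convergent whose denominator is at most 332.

√1743 = [41; 1, 2, 1, 82, …] (period length 4).
Convergents:
  p_0/q_0 = 41/1
  p_1/q_1 = 42/1
  p_2/q_2 = 125/3
  p_3/q_3 = 167/4
  p_4/q_4 = 13819/331
  p_5/q_5 = 13986/335
q_4 = 331 ≤ 332 < 335 = q_5, so the answer is 13819/331.

13819/331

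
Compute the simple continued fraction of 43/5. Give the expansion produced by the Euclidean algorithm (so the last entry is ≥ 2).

43 = 8×5 + 3
5 = 1×3 + 2
3 = 1×2 + 1
2 = 2×1 + 0  (stop)
So 43/5 = [8; 1, 1, 2].

[8; 1, 1, 2]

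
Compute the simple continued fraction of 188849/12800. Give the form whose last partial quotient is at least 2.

188849 = 14×12800 + 9649
12800 = 1×9649 + 3151
9649 = 3×3151 + 196
3151 = 16×196 + 15
196 = 13×15 + 1
15 = 15×1 + 0  (stop)
So 188849/12800 = [14; 1, 3, 16, 13, 15].

[14; 1, 3, 16, 13, 15]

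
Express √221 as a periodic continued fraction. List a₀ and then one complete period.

a₀ = ⌊√221⌋ = 14.
With m₀=0, d₀=1 and mₖ₊₁ = dₖaₖ − mₖ, dₖ₊₁ = (n − mₖ₊₁²)/dₖ, aₖ₊₁ = ⌊(a₀+mₖ₊₁)/dₖ₊₁⌋:
  k=1: m=14, d=25, a=1
  k=2: m=11, d=4, a=6
  k=3: m=13, d=13, a=2
  k=4: m=13, d=4, a=6
  k=5: m=11, d=25, a=1
  k=6: m=14, d=1, a=28
d=1 and a=2a₀=28 at k=6, so the next step gives (m, d) = (14, 25) again — its k=1 value — and the period has length 6.

[14; 1, 6, 2, 6, 1, 28]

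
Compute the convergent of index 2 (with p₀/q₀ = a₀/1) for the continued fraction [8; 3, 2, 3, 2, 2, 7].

58/7

Using pₖ = aₖpₖ₋₁ + pₖ₋₂, qₖ = aₖqₖ₋₁ + qₖ₋₂ (with p₋₁=1, p₋₂=0, q₋₁=0, q₋₂=1):
  k=0: a=8, p=8, q=1
  k=1: a=3, p=25, q=3
  k=2: a=2, p=58, q=7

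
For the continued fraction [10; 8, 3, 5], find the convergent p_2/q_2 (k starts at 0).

253/25

Using pₖ = aₖpₖ₋₁ + pₖ₋₂, qₖ = aₖqₖ₋₁ + qₖ₋₂ (with p₋₁=1, p₋₂=0, q₋₁=0, q₋₂=1):
  k=0: a=10, p=10, q=1
  k=1: a=8, p=81, q=8
  k=2: a=3, p=253, q=25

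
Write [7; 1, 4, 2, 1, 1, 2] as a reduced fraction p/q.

547/70

Fold from the inside: start with 2/1.
  1 + 1/2 = 3/2
  1 + 2/3 = 5/3
  2 + 3/5 = 13/5
  4 + 5/13 = 57/13
  1 + 13/57 = 70/57
  7 + 57/70 = 547/70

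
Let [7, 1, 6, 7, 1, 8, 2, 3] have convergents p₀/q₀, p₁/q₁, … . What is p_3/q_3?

Using pₖ = aₖpₖ₋₁ + pₖ₋₂, qₖ = aₖqₖ₋₁ + qₖ₋₂ (with p₋₁=1, p₋₂=0, q₋₁=0, q₋₂=1):
  k=0: a=7, p=7, q=1
  k=1: a=1, p=8, q=1
  k=2: a=6, p=55, q=7
  k=3: a=7, p=393, q=50

393/50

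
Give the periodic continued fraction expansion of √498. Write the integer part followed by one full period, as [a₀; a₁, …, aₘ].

a₀ = ⌊√498⌋ = 22.
With m₀=0, d₀=1 and mₖ₊₁ = dₖaₖ − mₖ, dₖ₊₁ = (n − mₖ₊₁²)/dₖ, aₖ₊₁ = ⌊(a₀+mₖ₊₁)/dₖ₊₁⌋:
  k=1: m=22, d=14, a=3
  k=2: m=20, d=7, a=6
  k=3: m=22, d=2, a=22
  k=4: m=22, d=7, a=6
  k=5: m=20, d=14, a=3
  k=6: m=22, d=1, a=44
d=1 and a=2a₀=44 at k=6, so the next step gives (m, d) = (22, 14) again — its k=1 value — and the period has length 6.

[22; 3, 6, 22, 6, 3, 44]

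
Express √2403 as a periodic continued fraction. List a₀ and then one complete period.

a₀ = ⌊√2403⌋ = 49.
With m₀=0, d₀=1 and mₖ₊₁ = dₖaₖ − mₖ, dₖ₊₁ = (n − mₖ₊₁²)/dₖ, aₖ₊₁ = ⌊(a₀+mₖ₊₁)/dₖ₊₁⌋:
  k=1: m=49, d=2, a=49
  k=2: m=49, d=1, a=98
d=1 and a=2a₀=98 at k=2, so the next step gives (m, d) = (49, 2) again — its k=1 value — and the period has length 2.

[49; 49, 98]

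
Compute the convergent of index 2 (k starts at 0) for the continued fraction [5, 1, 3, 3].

23/4

Using pₖ = aₖpₖ₋₁ + pₖ₋₂, qₖ = aₖqₖ₋₁ + qₖ₋₂ (with p₋₁=1, p₋₂=0, q₋₁=0, q₋₂=1):
  k=0: a=5, p=5, q=1
  k=1: a=1, p=6, q=1
  k=2: a=3, p=23, q=4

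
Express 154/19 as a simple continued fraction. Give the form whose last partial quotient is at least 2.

[8; 9, 2]

154 = 8×19 + 2
19 = 9×2 + 1
2 = 2×1 + 0  (stop)
So 154/19 = [8; 9, 2].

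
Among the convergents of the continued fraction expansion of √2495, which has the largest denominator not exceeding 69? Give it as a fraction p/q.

√2495 = [49; 1, 18, 1, 98, …] (period length 4).
Convergents:
  p_0/q_0 = 49/1
  p_1/q_1 = 50/1
  p_2/q_2 = 949/19
  p_3/q_3 = 999/20
  p_4/q_4 = 98851/1979
q_3 = 20 ≤ 69 < 1979 = q_4, so the answer is 999/20.

999/20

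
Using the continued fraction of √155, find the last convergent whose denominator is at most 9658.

55788/4481

√155 = [12; 2, 4, 2, 24, …] (period length 4).
Convergents:
  p_0/q_0 = 12/1
  p_1/q_1 = 25/2
  p_2/q_2 = 112/9
  p_3/q_3 = 249/20
  p_4/q_4 = 6088/489
  p_5/q_5 = 12425/998
  p_6/q_6 = 55788/4481
  p_7/q_7 = 124001/9960
q_6 = 4481 ≤ 9658 < 9960 = q_7, so the answer is 55788/4481.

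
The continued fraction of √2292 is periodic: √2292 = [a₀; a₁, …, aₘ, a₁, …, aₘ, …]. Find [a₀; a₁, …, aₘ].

[47; 1, 6, 1, 94]

a₀ = ⌊√2292⌋ = 47.
With m₀=0, d₀=1 and mₖ₊₁ = dₖaₖ − mₖ, dₖ₊₁ = (n − mₖ₊₁²)/dₖ, aₖ₊₁ = ⌊(a₀+mₖ₊₁)/dₖ₊₁⌋:
  k=1: m=47, d=83, a=1
  k=2: m=36, d=12, a=6
  k=3: m=36, d=83, a=1
  k=4: m=47, d=1, a=94
d=1 and a=2a₀=94 at k=4, so the next step gives (m, d) = (47, 83) again — its k=1 value — and the period has length 4.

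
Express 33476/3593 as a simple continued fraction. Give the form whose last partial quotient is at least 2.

[9; 3, 6, 2, 8, 3, 3]

33476 = 9*3593 + 1139
3593 = 3*1139 + 176
1139 = 6*176 + 83
176 = 2*83 + 10
83 = 8*10 + 3
10 = 3*3 + 1
3 = 3*1 + 0  (stop)
So 33476/3593 = [9; 3, 6, 2, 8, 3, 3].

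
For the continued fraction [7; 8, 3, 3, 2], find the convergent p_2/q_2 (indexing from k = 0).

Using pₖ = aₖpₖ₋₁ + pₖ₋₂, qₖ = aₖqₖ₋₁ + qₖ₋₂ (with p₋₁=1, p₋₂=0, q₋₁=0, q₋₂=1):
  k=0: a=7, p=7, q=1
  k=1: a=8, p=57, q=8
  k=2: a=3, p=178, q=25

178/25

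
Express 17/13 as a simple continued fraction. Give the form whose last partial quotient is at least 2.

17 = 1×13 + 4
13 = 3×4 + 1
4 = 4×1 + 0  (stop)
So 17/13 = [1; 3, 4].

[1; 3, 4]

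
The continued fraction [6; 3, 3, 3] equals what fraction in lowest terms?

208/33

Fold from the inside: start with 3/1.
  3 + 1/3 = 10/3
  3 + 3/10 = 33/10
  6 + 10/33 = 208/33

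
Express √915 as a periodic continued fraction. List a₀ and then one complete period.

a₀ = ⌊√915⌋ = 30.
With m₀=0, d₀=1 and mₖ₊₁ = dₖaₖ − mₖ, dₖ₊₁ = (n − mₖ₊₁²)/dₖ, aₖ₊₁ = ⌊(a₀+mₖ₊₁)/dₖ₊₁⌋:
  k=1: m=30, d=15, a=4
  k=2: m=30, d=1, a=60
d=1 and a=2a₀=60 at k=2, so the next step gives (m, d) = (30, 15) again — its k=1 value — and the period has length 2.

[30; 4, 60]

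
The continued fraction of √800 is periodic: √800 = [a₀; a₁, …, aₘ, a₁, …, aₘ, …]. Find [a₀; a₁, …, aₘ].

a₀ = ⌊√800⌋ = 28.
With m₀=0, d₀=1 and mₖ₊₁ = dₖaₖ − mₖ, dₖ₊₁ = (n − mₖ₊₁²)/dₖ, aₖ₊₁ = ⌊(a₀+mₖ₊₁)/dₖ₊₁⌋:
  k=1: m=28, d=16, a=3
  k=2: m=20, d=25, a=1
  k=3: m=5, d=31, a=1
  k=4: m=26, d=4, a=13
  k=5: m=26, d=31, a=1
  k=6: m=5, d=25, a=1
  k=7: m=20, d=16, a=3
  k=8: m=28, d=1, a=56
d=1 and a=2a₀=56 at k=8, so the next step gives (m, d) = (28, 16) again — its k=1 value — and the period has length 8.

[28; 3, 1, 1, 13, 1, 1, 3, 56]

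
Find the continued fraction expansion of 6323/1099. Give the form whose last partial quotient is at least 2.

[5; 1, 3, 18, 15]

6323 = 5*1099 + 828
1099 = 1*828 + 271
828 = 3*271 + 15
271 = 18*15 + 1
15 = 15*1 + 0  (stop)
So 6323/1099 = [5; 1, 3, 18, 15].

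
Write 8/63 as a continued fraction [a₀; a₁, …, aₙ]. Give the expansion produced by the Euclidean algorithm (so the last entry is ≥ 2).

8 = 0×63 + 8
63 = 7×8 + 7
8 = 1×7 + 1
7 = 7×1 + 0  (stop)
So 8/63 = [0; 7, 1, 7].

[0; 7, 1, 7]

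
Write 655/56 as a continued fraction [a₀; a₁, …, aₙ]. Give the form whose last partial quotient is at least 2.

[11; 1, 2, 3, 2, 2]

655 = 11*56 + 39
56 = 1*39 + 17
39 = 2*17 + 5
17 = 3*5 + 2
5 = 2*2 + 1
2 = 2*1 + 0  (stop)
So 655/56 = [11; 1, 2, 3, 2, 2].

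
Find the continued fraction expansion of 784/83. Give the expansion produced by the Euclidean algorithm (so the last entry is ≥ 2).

[9; 2, 4, 9]

784 = 9·83 + 37
83 = 2·37 + 9
37 = 4·9 + 1
9 = 9·1 + 0  (stop)
So 784/83 = [9; 2, 4, 9].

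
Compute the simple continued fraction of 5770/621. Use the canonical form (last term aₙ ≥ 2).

[9; 3, 2, 3, 8, 3]

5770 = 9×621 + 181
621 = 3×181 + 78
181 = 2×78 + 25
78 = 3×25 + 3
25 = 8×3 + 1
3 = 3×1 + 0  (stop)
So 5770/621 = [9; 3, 2, 3, 8, 3].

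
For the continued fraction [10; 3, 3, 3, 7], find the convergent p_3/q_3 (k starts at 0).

340/33

Using pₖ = aₖpₖ₋₁ + pₖ₋₂, qₖ = aₖqₖ₋₁ + qₖ₋₂ (with p₋₁=1, p₋₂=0, q₋₁=0, q₋₂=1):
  k=0: a=10, p=10, q=1
  k=1: a=3, p=31, q=3
  k=2: a=3, p=103, q=10
  k=3: a=3, p=340, q=33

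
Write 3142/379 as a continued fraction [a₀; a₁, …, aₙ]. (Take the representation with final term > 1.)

3142 = 8·379 + 110
379 = 3·110 + 49
110 = 2·49 + 12
49 = 4·12 + 1
12 = 12·1 + 0  (stop)
So 3142/379 = [8; 3, 2, 4, 12].

[8; 3, 2, 4, 12]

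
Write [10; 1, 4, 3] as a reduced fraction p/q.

Fold from the inside: start with 3/1.
  4 + 1/3 = 13/3
  1 + 3/13 = 16/13
  10 + 13/16 = 173/16

173/16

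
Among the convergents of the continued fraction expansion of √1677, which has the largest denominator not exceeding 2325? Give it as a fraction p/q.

34399/840

√1677 = [40; 1, 19, 2, 19, 1, 80, …] (period length 6).
Convergents:
  p_0/q_0 = 40/1
  p_1/q_1 = 41/1
  p_2/q_2 = 819/20
  p_3/q_3 = 1679/41
  p_4/q_4 = 32720/799
  p_5/q_5 = 34399/840
  p_6/q_6 = 2784640/67999
q_5 = 840 ≤ 2325 < 67999 = q_6, so the answer is 34399/840.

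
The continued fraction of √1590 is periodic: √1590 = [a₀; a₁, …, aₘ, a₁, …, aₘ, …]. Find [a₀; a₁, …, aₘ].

[39; 1, 6, 1, 78]

a₀ = ⌊√1590⌋ = 39.
With m₀=0, d₀=1 and mₖ₊₁ = dₖaₖ − mₖ, dₖ₊₁ = (n − mₖ₊₁²)/dₖ, aₖ₊₁ = ⌊(a₀+mₖ₊₁)/dₖ₊₁⌋:
  k=1: m=39, d=69, a=1
  k=2: m=30, d=10, a=6
  k=3: m=30, d=69, a=1
  k=4: m=39, d=1, a=78
d=1 and a=2a₀=78 at k=4, so the next step gives (m, d) = (39, 69) again — its k=1 value — and the period has length 4.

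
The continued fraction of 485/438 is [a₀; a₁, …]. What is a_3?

7

485 = 1·438 + 47   →  a_0 = 1
438 = 9·47 + 15   →  a_1 = 9
47 = 3·15 + 2   →  a_2 = 3
15 = 7·2 + 1   →  a_3 = 7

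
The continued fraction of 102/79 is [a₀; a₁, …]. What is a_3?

102 = 1·79 + 23   →  a_0 = 1
79 = 3·23 + 10   →  a_1 = 3
23 = 2·10 + 3   →  a_2 = 2
10 = 3·3 + 1   →  a_3 = 3

3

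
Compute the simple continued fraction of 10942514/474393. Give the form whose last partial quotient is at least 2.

10942514 = 23×474393 + 31475
474393 = 15×31475 + 2268
31475 = 13×2268 + 1991
2268 = 1×1991 + 277
1991 = 7×277 + 52
277 = 5×52 + 17
52 = 3×17 + 1
17 = 17×1 + 0  (stop)
So 10942514/474393 = [23; 15, 13, 1, 7, 5, 3, 17].

[23; 15, 13, 1, 7, 5, 3, 17]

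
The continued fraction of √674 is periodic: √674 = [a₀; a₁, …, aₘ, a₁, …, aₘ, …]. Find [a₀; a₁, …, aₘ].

a₀ = ⌊√674⌋ = 25.
With m₀=0, d₀=1 and mₖ₊₁ = dₖaₖ − mₖ, dₖ₊₁ = (n − mₖ₊₁²)/dₖ, aₖ₊₁ = ⌊(a₀+mₖ₊₁)/dₖ₊₁⌋:
  k=1: m=25, d=49, a=1
  k=2: m=24, d=2, a=24
  k=3: m=24, d=49, a=1
  k=4: m=25, d=1, a=50
d=1 and a=2a₀=50 at k=4, so the next step gives (m, d) = (25, 49) again — its k=1 value — and the period has length 4.

[25; 1, 24, 1, 50]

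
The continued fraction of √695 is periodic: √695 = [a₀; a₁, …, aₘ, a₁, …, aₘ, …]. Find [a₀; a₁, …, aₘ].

[26; 2, 1, 3, 10, 3, 1, 2, 52]

a₀ = ⌊√695⌋ = 26.
With m₀=0, d₀=1 and mₖ₊₁ = dₖaₖ − mₖ, dₖ₊₁ = (n − mₖ₊₁²)/dₖ, aₖ₊₁ = ⌊(a₀+mₖ₊₁)/dₖ₊₁⌋:
  k=1: m=26, d=19, a=2
  k=2: m=12, d=29, a=1
  k=3: m=17, d=14, a=3
  k=4: m=25, d=5, a=10
  k=5: m=25, d=14, a=3
  k=6: m=17, d=29, a=1
  k=7: m=12, d=19, a=2
  k=8: m=26, d=1, a=52
d=1 and a=2a₀=52 at k=8, so the next step gives (m, d) = (26, 19) again — its k=1 value — and the period has length 8.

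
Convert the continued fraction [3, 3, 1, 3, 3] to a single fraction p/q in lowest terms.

160/49

Fold from the inside: start with 3/1.
  3 + 1/3 = 10/3
  1 + 3/10 = 13/10
  3 + 10/13 = 49/13
  3 + 13/49 = 160/49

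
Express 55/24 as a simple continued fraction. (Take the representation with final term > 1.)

55 = 2×24 + 7
24 = 3×7 + 3
7 = 2×3 + 1
3 = 3×1 + 0  (stop)
So 55/24 = [2; 3, 2, 3].

[2; 3, 2, 3]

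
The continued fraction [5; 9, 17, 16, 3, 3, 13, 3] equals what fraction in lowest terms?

5265743/1030399

Fold from the inside: start with 3/1.
  13 + 1/3 = 40/3
  3 + 3/40 = 123/40
  3 + 40/123 = 409/123
  16 + 123/409 = 6667/409
  17 + 409/6667 = 113748/6667
  9 + 6667/113748 = 1030399/113748
  5 + 113748/1030399 = 5265743/1030399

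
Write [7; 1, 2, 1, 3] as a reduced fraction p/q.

116/15

Using pₖ = aₖpₖ₋₁ + pₖ₋₂ and qₖ = aₖqₖ₋₁ + qₖ₋₂:
  k=0: a=7, p=7, q=1
  k=1: a=1, p=8, q=1
  k=2: a=2, p=23, q=3
  k=3: a=1, p=31, q=4
  k=4: a=3, p=116, q=15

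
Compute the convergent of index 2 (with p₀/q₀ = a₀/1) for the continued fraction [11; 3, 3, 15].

Using pₖ = aₖpₖ₋₁ + pₖ₋₂, qₖ = aₖqₖ₋₁ + qₖ₋₂ (with p₋₁=1, p₋₂=0, q₋₁=0, q₋₂=1):
  k=0: a=11, p=11, q=1
  k=1: a=3, p=34, q=3
  k=2: a=3, p=113, q=10

113/10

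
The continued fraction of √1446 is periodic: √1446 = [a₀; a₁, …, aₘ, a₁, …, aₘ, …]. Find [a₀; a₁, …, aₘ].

[38; 38, 76]

a₀ = ⌊√1446⌋ = 38.
With m₀=0, d₀=1 and mₖ₊₁ = dₖaₖ − mₖ, dₖ₊₁ = (n − mₖ₊₁²)/dₖ, aₖ₊₁ = ⌊(a₀+mₖ₊₁)/dₖ₊₁⌋:
  k=1: m=38, d=2, a=38
  k=2: m=38, d=1, a=76
d=1 and a=2a₀=76 at k=2, so the next step gives (m, d) = (38, 2) again — its k=1 value — and the period has length 2.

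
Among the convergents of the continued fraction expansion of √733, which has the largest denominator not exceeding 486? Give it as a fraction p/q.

√733 = [27; 13, 1, 1, 13, 54, …] (period length 5).
Convergents:
  p_0/q_0 = 27/1
  p_1/q_1 = 352/13
  p_2/q_2 = 379/14
  p_3/q_3 = 731/27
  p_4/q_4 = 9882/365
  p_5/q_5 = 534359/19737
q_4 = 365 ≤ 486 < 19737 = q_5, so the answer is 9882/365.

9882/365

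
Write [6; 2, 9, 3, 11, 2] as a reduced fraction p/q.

Using pₖ = aₖpₖ₋₁ + pₖ₋₂ and qₖ = aₖqₖ₋₁ + qₖ₋₂:
  k=0: a=6, p=6, q=1
  k=1: a=2, p=13, q=2
  k=2: a=9, p=123, q=19
  k=3: a=3, p=382, q=59
  k=4: a=11, p=4325, q=668
  k=5: a=2, p=9032, q=1395

9032/1395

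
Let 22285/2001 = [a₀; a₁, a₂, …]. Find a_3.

3

22285 = 11·2001 + 274   →  a_0 = 11
2001 = 7·274 + 83   →  a_1 = 7
274 = 3·83 + 25   →  a_2 = 3
83 = 3·25 + 8   →  a_3 = 3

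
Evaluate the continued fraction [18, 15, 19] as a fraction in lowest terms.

5167/286

Using pₖ = aₖpₖ₋₁ + pₖ₋₂ and qₖ = aₖqₖ₋₁ + qₖ₋₂:
  k=0: a=18, p=18, q=1
  k=1: a=15, p=271, q=15
  k=2: a=19, p=5167, q=286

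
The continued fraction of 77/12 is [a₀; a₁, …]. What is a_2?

2

77 = 6·12 + 5   →  a_0 = 6
12 = 2·5 + 2   →  a_1 = 2
5 = 2·2 + 1   →  a_2 = 2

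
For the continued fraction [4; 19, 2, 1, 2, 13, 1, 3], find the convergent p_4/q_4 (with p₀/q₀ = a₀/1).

Using pₖ = aₖpₖ₋₁ + pₖ₋₂, qₖ = aₖqₖ₋₁ + qₖ₋₂ (with p₋₁=1, p₋₂=0, q₋₁=0, q₋₂=1):
  k=0: a=4, p=4, q=1
  k=1: a=19, p=77, q=19
  k=2: a=2, p=158, q=39
  k=3: a=1, p=235, q=58
  k=4: a=2, p=628, q=155

628/155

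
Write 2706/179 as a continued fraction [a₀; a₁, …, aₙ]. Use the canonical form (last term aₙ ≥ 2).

2706 = 15·179 + 21
179 = 8·21 + 11
21 = 1·11 + 10
11 = 1·10 + 1
10 = 10·1 + 0  (stop)
So 2706/179 = [15; 8, 1, 1, 10].

[15; 8, 1, 1, 10]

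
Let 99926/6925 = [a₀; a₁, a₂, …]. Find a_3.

17

99926 = 14·6925 + 2976   →  a_0 = 14
6925 = 2·2976 + 973   →  a_1 = 2
2976 = 3·973 + 57   →  a_2 = 3
973 = 17·57 + 4   →  a_3 = 17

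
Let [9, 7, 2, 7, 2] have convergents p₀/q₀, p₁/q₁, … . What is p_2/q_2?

137/15

Using pₖ = aₖpₖ₋₁ + pₖ₋₂, qₖ = aₖqₖ₋₁ + qₖ₋₂ (with p₋₁=1, p₋₂=0, q₋₁=0, q₋₂=1):
  k=0: a=9, p=9, q=1
  k=1: a=7, p=64, q=7
  k=2: a=2, p=137, q=15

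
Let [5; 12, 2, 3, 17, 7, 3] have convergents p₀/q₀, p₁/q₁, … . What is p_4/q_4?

7641/1504

Using pₖ = aₖpₖ₋₁ + pₖ₋₂, qₖ = aₖqₖ₋₁ + qₖ₋₂ (with p₋₁=1, p₋₂=0, q₋₁=0, q₋₂=1):
  k=0: a=5, p=5, q=1
  k=1: a=12, p=61, q=12
  k=2: a=2, p=127, q=25
  k=3: a=3, p=442, q=87
  k=4: a=17, p=7641, q=1504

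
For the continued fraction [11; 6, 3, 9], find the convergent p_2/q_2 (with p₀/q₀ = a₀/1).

Using pₖ = aₖpₖ₋₁ + pₖ₋₂, qₖ = aₖqₖ₋₁ + qₖ₋₂ (with p₋₁=1, p₋₂=0, q₋₁=0, q₋₂=1):
  k=0: a=11, p=11, q=1
  k=1: a=6, p=67, q=6
  k=2: a=3, p=212, q=19

212/19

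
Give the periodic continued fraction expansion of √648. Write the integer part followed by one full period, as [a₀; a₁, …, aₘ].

a₀ = ⌊√648⌋ = 25.

[25; 2, 5, 6, 5, 2, 50]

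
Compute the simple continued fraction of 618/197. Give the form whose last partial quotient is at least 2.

618 = 3*197 + 27
197 = 7*27 + 8
27 = 3*8 + 3
8 = 2*3 + 2
3 = 1*2 + 1
2 = 2*1 + 0  (stop)
So 618/197 = [3; 7, 3, 2, 1, 2].

[3; 7, 3, 2, 1, 2]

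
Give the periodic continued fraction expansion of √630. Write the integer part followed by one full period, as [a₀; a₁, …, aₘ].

[25; 10, 50]

a₀ = ⌊√630⌋ = 25.
With m₀=0, d₀=1 and mₖ₊₁ = dₖaₖ − mₖ, dₖ₊₁ = (n − mₖ₊₁²)/dₖ, aₖ₊₁ = ⌊(a₀+mₖ₊₁)/dₖ₊₁⌋:
  k=1: m=25, d=5, a=10
  k=2: m=25, d=1, a=50
d=1 and a=2a₀=50 at k=2, so the next step gives (m, d) = (25, 5) again — its k=1 value — and the period has length 2.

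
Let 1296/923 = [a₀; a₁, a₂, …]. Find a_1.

2

1296 = 1·923 + 373   →  a_0 = 1
923 = 2·373 + 177   →  a_1 = 2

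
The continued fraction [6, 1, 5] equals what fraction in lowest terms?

41/6

Using pₖ = aₖpₖ₋₁ + pₖ₋₂ and qₖ = aₖqₖ₋₁ + qₖ₋₂:
  k=0: a=6, p=6, q=1
  k=1: a=1, p=7, q=1
  k=2: a=5, p=41, q=6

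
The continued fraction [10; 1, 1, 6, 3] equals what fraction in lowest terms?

432/41

Using pₖ = aₖpₖ₋₁ + pₖ₋₂ and qₖ = aₖqₖ₋₁ + qₖ₋₂:
  k=0: a=10, p=10, q=1
  k=1: a=1, p=11, q=1
  k=2: a=1, p=21, q=2
  k=3: a=6, p=137, q=13
  k=4: a=3, p=432, q=41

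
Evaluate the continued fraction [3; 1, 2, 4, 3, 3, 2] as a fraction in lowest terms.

1181/320

Using pₖ = aₖpₖ₋₁ + pₖ₋₂ and qₖ = aₖqₖ₋₁ + qₖ₋₂:
  k=0: a=3, p=3, q=1
  k=1: a=1, p=4, q=1
  k=2: a=2, p=11, q=3
  k=3: a=4, p=48, q=13
  k=4: a=3, p=155, q=42
  k=5: a=3, p=513, q=139
  k=6: a=2, p=1181, q=320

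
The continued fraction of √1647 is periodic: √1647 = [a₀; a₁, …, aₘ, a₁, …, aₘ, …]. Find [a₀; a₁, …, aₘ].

[40; 1, 1, 2, 1, 1, 80]

a₀ = ⌊√1647⌋ = 40.
With m₀=0, d₀=1 and mₖ₊₁ = dₖaₖ − mₖ, dₖ₊₁ = (n − mₖ₊₁²)/dₖ, aₖ₊₁ = ⌊(a₀+mₖ₊₁)/dₖ₊₁⌋:
  k=1: m=40, d=47, a=1
  k=2: m=7, d=34, a=1
  k=3: m=27, d=27, a=2
  k=4: m=27, d=34, a=1
  k=5: m=7, d=47, a=1
  k=6: m=40, d=1, a=80
d=1 and a=2a₀=80 at k=6, so the next step gives (m, d) = (40, 47) again — its k=1 value — and the period has length 6.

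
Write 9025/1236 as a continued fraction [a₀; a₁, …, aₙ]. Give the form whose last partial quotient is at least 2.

9025 = 7*1236 + 373
1236 = 3*373 + 117
373 = 3*117 + 22
117 = 5*22 + 7
22 = 3*7 + 1
7 = 7*1 + 0  (stop)
So 9025/1236 = [7; 3, 3, 5, 3, 7].

[7; 3, 3, 5, 3, 7]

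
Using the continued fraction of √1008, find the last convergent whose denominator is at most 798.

24161/761

√1008 = [31; 1, 2, 1, 62, …] (period length 4).
Convergents:
  p_0/q_0 = 31/1
  p_1/q_1 = 32/1
  p_2/q_2 = 95/3
  p_3/q_3 = 127/4
  p_4/q_4 = 7969/251
  p_5/q_5 = 8096/255
  p_6/q_6 = 24161/761
  p_7/q_7 = 32257/1016
q_6 = 761 ≤ 798 < 1016 = q_7, so the answer is 24161/761.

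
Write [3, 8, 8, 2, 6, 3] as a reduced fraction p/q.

8798/2817

Fold from the inside: start with 3/1.
  6 + 1/3 = 19/3
  2 + 3/19 = 41/19
  8 + 19/41 = 347/41
  8 + 41/347 = 2817/347
  3 + 347/2817 = 8798/2817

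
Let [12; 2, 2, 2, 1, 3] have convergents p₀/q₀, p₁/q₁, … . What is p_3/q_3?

Using pₖ = aₖpₖ₋₁ + pₖ₋₂, qₖ = aₖqₖ₋₁ + qₖ₋₂ (with p₋₁=1, p₋₂=0, q₋₁=0, q₋₂=1):
  k=0: a=12, p=12, q=1
  k=1: a=2, p=25, q=2
  k=2: a=2, p=62, q=5
  k=3: a=2, p=149, q=12

149/12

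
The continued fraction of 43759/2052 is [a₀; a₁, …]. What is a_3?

43759 = 21·2052 + 667   →  a_0 = 21
2052 = 3·667 + 51   →  a_1 = 3
667 = 13·51 + 4   →  a_2 = 13
51 = 12·4 + 3   →  a_3 = 12

12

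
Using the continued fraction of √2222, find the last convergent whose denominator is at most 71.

1367/29

√2222 = [47; 7, 4, 7, 94, …] (period length 4).
Convergents:
  p_0/q_0 = 47/1
  p_1/q_1 = 330/7
  p_2/q_2 = 1367/29
  p_3/q_3 = 9899/210
q_2 = 29 ≤ 71 < 210 = q_3, so the answer is 1367/29.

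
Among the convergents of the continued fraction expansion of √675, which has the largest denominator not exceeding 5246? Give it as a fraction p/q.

√675 = [25; 1, 50, …] (period length 2).
Convergents:
  p_0/q_0 = 25/1
  p_1/q_1 = 26/1
  p_2/q_2 = 1325/51
  p_3/q_3 = 1351/52
  p_4/q_4 = 68875/2651
  p_5/q_5 = 70226/2703
  p_6/q_6 = 3580175/137801
q_5 = 2703 ≤ 5246 < 137801 = q_6, so the answer is 70226/2703.

70226/2703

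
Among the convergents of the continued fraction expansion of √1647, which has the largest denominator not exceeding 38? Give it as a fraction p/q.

√1647 = [40; 1, 1, 2, 1, 1, 80, …] (period length 6).
Convergents:
  p_0/q_0 = 40/1
  p_1/q_1 = 41/1
  p_2/q_2 = 81/2
  p_3/q_3 = 203/5
  p_4/q_4 = 284/7
  p_5/q_5 = 487/12
  p_6/q_6 = 39244/967
q_5 = 12 ≤ 38 < 967 = q_6, so the answer is 487/12.

487/12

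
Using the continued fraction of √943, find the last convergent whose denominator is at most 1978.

√943 = [30; 1, 2, 2, 2, 1, 60, …] (period length 6).
Convergents:
  p_0/q_0 = 30/1
  p_1/q_1 = 31/1
  p_2/q_2 = 92/3
  p_3/q_3 = 215/7
  p_4/q_4 = 522/17
  p_5/q_5 = 737/24
  p_6/q_6 = 44742/1457
  p_7/q_7 = 45479/1481
  p_8/q_8 = 135700/4419
q_7 = 1481 ≤ 1978 < 4419 = q_8, so the answer is 45479/1481.

45479/1481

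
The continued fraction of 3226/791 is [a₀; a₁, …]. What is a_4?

3226 = 4·791 + 62   →  a_0 = 4
791 = 12·62 + 47   →  a_1 = 12
62 = 1·47 + 15   →  a_2 = 1
47 = 3·15 + 2   →  a_3 = 3
15 = 7·2 + 1   →  a_4 = 7

7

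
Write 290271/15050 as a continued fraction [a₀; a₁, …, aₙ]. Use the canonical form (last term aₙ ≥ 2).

[19; 3, 2, 14, 5, 14, 2]

290271 = 19×15050 + 4321
15050 = 3×4321 + 2087
4321 = 2×2087 + 147
2087 = 14×147 + 29
147 = 5×29 + 2
29 = 14×2 + 1
2 = 2×1 + 0  (stop)
So 290271/15050 = [19; 3, 2, 14, 5, 14, 2].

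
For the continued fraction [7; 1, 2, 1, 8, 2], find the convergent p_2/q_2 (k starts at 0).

23/3

Using pₖ = aₖpₖ₋₁ + pₖ₋₂, qₖ = aₖqₖ₋₁ + qₖ₋₂ (with p₋₁=1, p₋₂=0, q₋₁=0, q₋₂=1):
  k=0: a=7, p=7, q=1
  k=1: a=1, p=8, q=1
  k=2: a=2, p=23, q=3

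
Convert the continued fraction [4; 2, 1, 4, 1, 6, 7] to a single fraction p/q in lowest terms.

3609/829

Fold from the inside: start with 7/1.
  6 + 1/7 = 43/7
  1 + 7/43 = 50/43
  4 + 43/50 = 243/50
  1 + 50/243 = 293/243
  2 + 243/293 = 829/293
  4 + 293/829 = 3609/829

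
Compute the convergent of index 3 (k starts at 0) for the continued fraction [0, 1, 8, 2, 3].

17/19

Using pₖ = aₖpₖ₋₁ + pₖ₋₂, qₖ = aₖqₖ₋₁ + qₖ₋₂ (with p₋₁=1, p₋₂=0, q₋₁=0, q₋₂=1):
  k=0: a=0, p=0, q=1
  k=1: a=1, p=1, q=1
  k=2: a=8, p=8, q=9
  k=3: a=2, p=17, q=19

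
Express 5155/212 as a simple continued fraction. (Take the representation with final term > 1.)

[24; 3, 6, 11]

5155 = 24×212 + 67
212 = 3×67 + 11
67 = 6×11 + 1
11 = 11×1 + 0  (stop)
So 5155/212 = [24; 3, 6, 11].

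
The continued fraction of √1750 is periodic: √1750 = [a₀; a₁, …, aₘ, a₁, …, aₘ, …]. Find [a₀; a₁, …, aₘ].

a₀ = ⌊√1750⌋ = 41.
With m₀=0, d₀=1 and mₖ₊₁ = dₖaₖ − mₖ, dₖ₊₁ = (n − mₖ₊₁²)/dₖ, aₖ₊₁ = ⌊(a₀+mₖ₊₁)/dₖ₊₁⌋:
  k=1: m=41, d=69, a=1
  k=2: m=28, d=14, a=4
  k=3: m=28, d=69, a=1
  k=4: m=41, d=1, a=82
d=1 and a=2a₀=82 at k=4, so the next step gives (m, d) = (41, 69) again — its k=1 value — and the period has length 4.

[41; 1, 4, 1, 82]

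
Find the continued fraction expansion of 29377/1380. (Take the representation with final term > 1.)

[21; 3, 2, 9, 1, 18]

29377 = 21×1380 + 397
1380 = 3×397 + 189
397 = 2×189 + 19
189 = 9×19 + 18
19 = 1×18 + 1
18 = 18×1 + 0  (stop)
So 29377/1380 = [21; 3, 2, 9, 1, 18].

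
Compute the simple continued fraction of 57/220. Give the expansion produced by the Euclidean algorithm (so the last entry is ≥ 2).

[0; 3, 1, 6, 8]

57 = 0·220 + 57
220 = 3·57 + 49
57 = 1·49 + 8
49 = 6·8 + 1
8 = 8·1 + 0  (stop)
So 57/220 = [0; 3, 1, 6, 8].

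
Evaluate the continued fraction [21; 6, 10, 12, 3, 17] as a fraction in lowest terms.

834135/39413

Using pₖ = aₖpₖ₋₁ + pₖ₋₂ and qₖ = aₖqₖ₋₁ + qₖ₋₂:
  k=0: a=21, p=21, q=1
  k=1: a=6, p=127, q=6
  k=2: a=10, p=1291, q=61
  k=3: a=12, p=15619, q=738
  k=4: a=3, p=48148, q=2275
  k=5: a=17, p=834135, q=39413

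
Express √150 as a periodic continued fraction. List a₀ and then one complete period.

[12; 4, 24]

a₀ = ⌊√150⌋ = 12.
With m₀=0, d₀=1 and mₖ₊₁ = dₖaₖ − mₖ, dₖ₊₁ = (n − mₖ₊₁²)/dₖ, aₖ₊₁ = ⌊(a₀+mₖ₊₁)/dₖ₊₁⌋:
  k=1: m=12, d=6, a=4
  k=2: m=12, d=1, a=24
d=1 and a=2a₀=24 at k=2, so the next step gives (m, d) = (12, 6) again — its k=1 value — and the period has length 2.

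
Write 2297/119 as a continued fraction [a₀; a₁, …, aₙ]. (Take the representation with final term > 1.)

[19; 3, 3, 3, 1, 2]

2297 = 19·119 + 36
119 = 3·36 + 11
36 = 3·11 + 3
11 = 3·3 + 2
3 = 1·2 + 1
2 = 2·1 + 0  (stop)
So 2297/119 = [19; 3, 3, 3, 1, 2].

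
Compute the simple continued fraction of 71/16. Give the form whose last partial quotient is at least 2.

71 = 4×16 + 7
16 = 2×7 + 2
7 = 3×2 + 1
2 = 2×1 + 0  (stop)
So 71/16 = [4; 2, 3, 2].

[4; 2, 3, 2]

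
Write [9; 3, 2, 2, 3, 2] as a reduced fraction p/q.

1236/133

Using pₖ = aₖpₖ₋₁ + pₖ₋₂ and qₖ = aₖqₖ₋₁ + qₖ₋₂:
  k=0: a=9, p=9, q=1
  k=1: a=3, p=28, q=3
  k=2: a=2, p=65, q=7
  k=3: a=2, p=158, q=17
  k=4: a=3, p=539, q=58
  k=5: a=2, p=1236, q=133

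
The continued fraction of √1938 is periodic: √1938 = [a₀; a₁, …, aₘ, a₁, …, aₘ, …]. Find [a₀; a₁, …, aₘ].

[44; 44, 88]

a₀ = ⌊√1938⌋ = 44.
With m₀=0, d₀=1 and mₖ₊₁ = dₖaₖ − mₖ, dₖ₊₁ = (n − mₖ₊₁²)/dₖ, aₖ₊₁ = ⌊(a₀+mₖ₊₁)/dₖ₊₁⌋:
  k=1: m=44, d=2, a=44
  k=2: m=44, d=1, a=88
d=1 and a=2a₀=88 at k=2, so the next step gives (m, d) = (44, 2) again — its k=1 value — and the period has length 2.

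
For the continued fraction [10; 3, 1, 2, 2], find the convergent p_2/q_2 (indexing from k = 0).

Using pₖ = aₖpₖ₋₁ + pₖ₋₂, qₖ = aₖqₖ₋₁ + qₖ₋₂ (with p₋₁=1, p₋₂=0, q₋₁=0, q₋₂=1):
  k=0: a=10, p=10, q=1
  k=1: a=3, p=31, q=3
  k=2: a=1, p=41, q=4

41/4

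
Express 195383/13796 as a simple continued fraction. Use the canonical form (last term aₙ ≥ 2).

195383 = 14·13796 + 2239
13796 = 6·2239 + 362
2239 = 6·362 + 67
362 = 5·67 + 27
67 = 2·27 + 13
27 = 2·13 + 1
13 = 13·1 + 0  (stop)
So 195383/13796 = [14; 6, 6, 5, 2, 2, 13].

[14; 6, 6, 5, 2, 2, 13]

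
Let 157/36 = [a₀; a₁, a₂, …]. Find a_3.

157 = 4·36 + 13   →  a_0 = 4
36 = 2·13 + 10   →  a_1 = 2
13 = 1·10 + 3   →  a_2 = 1
10 = 3·3 + 1   →  a_3 = 3

3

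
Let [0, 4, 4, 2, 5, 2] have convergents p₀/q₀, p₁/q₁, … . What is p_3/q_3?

9/38

Using pₖ = aₖpₖ₋₁ + pₖ₋₂, qₖ = aₖqₖ₋₁ + qₖ₋₂ (with p₋₁=1, p₋₂=0, q₋₁=0, q₋₂=1):
  k=0: a=0, p=0, q=1
  k=1: a=4, p=1, q=4
  k=2: a=4, p=4, q=17
  k=3: a=2, p=9, q=38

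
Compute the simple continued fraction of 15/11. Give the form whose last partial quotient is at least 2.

15 = 1·11 + 4
11 = 2·4 + 3
4 = 1·3 + 1
3 = 3·1 + 0  (stop)
So 15/11 = [1; 2, 1, 3].

[1; 2, 1, 3]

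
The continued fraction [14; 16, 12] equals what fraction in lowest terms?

2714/193

Using pₖ = aₖpₖ₋₁ + pₖ₋₂ and qₖ = aₖqₖ₋₁ + qₖ₋₂:
  k=0: a=14, p=14, q=1
  k=1: a=16, p=225, q=16
  k=2: a=12, p=2714, q=193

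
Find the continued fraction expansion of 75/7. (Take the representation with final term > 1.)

[10; 1, 2, 2]

75 = 10*7 + 5
7 = 1*5 + 2
5 = 2*2 + 1
2 = 2*1 + 0  (stop)
So 75/7 = [10; 1, 2, 2].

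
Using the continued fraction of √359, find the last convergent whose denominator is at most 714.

13301/702

√359 = [18; 1, 17, 1, 36, …] (period length 4).
Convergents:
  p_0/q_0 = 18/1
  p_1/q_1 = 19/1
  p_2/q_2 = 341/18
  p_3/q_3 = 360/19
  p_4/q_4 = 13301/702
  p_5/q_5 = 13661/721
q_4 = 702 ≤ 714 < 721 = q_5, so the answer is 13301/702.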